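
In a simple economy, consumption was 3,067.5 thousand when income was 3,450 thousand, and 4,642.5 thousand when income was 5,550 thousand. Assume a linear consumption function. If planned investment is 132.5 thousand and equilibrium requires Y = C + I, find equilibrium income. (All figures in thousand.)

Y = 2450

MPC = (4642.5 − 3067.5)/(5550 − 3450) = 1575/2100 = 0.75
a = 3067.5 − 0.75(3450) = 480
Equilibrium: Y = 480 + 0.75Y + 132.5
0.25Y = 612.5, so Y = 612.5/0.25 = 2450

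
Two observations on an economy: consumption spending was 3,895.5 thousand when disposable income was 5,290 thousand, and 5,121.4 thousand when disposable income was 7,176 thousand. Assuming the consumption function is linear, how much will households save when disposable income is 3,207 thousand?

S = 665.45

MPC = (5121.4 − 3895.5)/(7176 − 5290) = 1225.9/1886 = 0.65
a = 3895.5 − 0.65(5290) = 3895.5 − 3438.5 = 457
C = 457 + 0.65(3207) = 2541.55
S = 3207 − 2541.55 = 665.45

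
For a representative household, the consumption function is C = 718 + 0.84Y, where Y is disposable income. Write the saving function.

S = Y − C = Y − (718 + 0.84Y) = -718 + (1 − 0.84)Y

S = -718 + 0.16Y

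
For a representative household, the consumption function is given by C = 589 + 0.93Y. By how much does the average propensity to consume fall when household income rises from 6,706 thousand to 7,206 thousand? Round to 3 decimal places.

At Y = 6706: C = 589 + 0.93(6706) = 6825.58, APC = 6825.58/6706 = 1.0178
At Y = 7206: C = 7290.58, APC = 7290.58/7206 = 1.0117
Fall in APC = 1.0178 − 1.0117 = 0.0061 ≈ 0.006

ΔAPC = 0.006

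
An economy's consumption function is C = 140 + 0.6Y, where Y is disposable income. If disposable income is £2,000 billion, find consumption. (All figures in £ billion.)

C = 140 + 0.6(2000) = 140 + 1200 = 1340

C = 1340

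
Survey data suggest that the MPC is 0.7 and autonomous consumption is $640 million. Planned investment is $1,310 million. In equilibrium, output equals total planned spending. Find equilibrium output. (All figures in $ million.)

Y = C + I = 640 + 0.7Y + 1310
Y − 0.7Y = 1950
0.3Y = 1950, so Y = 1950/0.3 = 6500

Y = 6500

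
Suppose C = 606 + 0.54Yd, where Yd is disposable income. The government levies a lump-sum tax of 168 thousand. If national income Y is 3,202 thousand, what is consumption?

C = 2244.36

Yd = Y − T = 3202 − 168 = 3034
C = 606 + 0.54(3034) = 606 + 1638.36 = 2244.36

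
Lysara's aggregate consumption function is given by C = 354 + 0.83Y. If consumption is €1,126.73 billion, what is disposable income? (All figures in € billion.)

Y = 931

354 + 0.83Y = 1126.73
0.83Y = 772.73, so Y = 772.73/0.83 = 931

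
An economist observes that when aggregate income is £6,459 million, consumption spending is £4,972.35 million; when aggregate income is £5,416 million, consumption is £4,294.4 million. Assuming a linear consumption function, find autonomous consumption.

MPC = ΔC/ΔY = (4972.35 − 4294.4)/(6459 − 5416) = 677.95/1043 = 0.65
a = C − MPC·Y = 4294.4 − 0.65(5416) = 4294.4 − 3520.4 = 774

a = 774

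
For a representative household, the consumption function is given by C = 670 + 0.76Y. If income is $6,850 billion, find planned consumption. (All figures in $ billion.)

C = 670 + 0.76(6850) = 670 + 5206 = 5876

C = 5876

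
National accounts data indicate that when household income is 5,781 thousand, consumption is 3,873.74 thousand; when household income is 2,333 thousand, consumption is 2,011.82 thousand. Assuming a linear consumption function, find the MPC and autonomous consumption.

MPC = 0.54; a = 752

MPC = ΔC/ΔY = (3873.74 − 2011.82)/(5781 − 2333) = 1861.92/3448 = 0.54
a = C − MPC·Y = 2011.82 − 0.54(2333) = 2011.82 − 1259.82 = 752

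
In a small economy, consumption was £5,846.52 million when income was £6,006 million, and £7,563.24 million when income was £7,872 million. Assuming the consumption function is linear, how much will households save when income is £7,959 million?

MPC = (7563.24 − 5846.52)/(7872 − 6006) = 1716.72/1866 = 0.92
a = 5846.52 − 0.92(6006) = 5846.52 − 5525.52 = 321
C = 321 + 0.92(7959) = 7643.28
S = 7959 − 7643.28 = 315.72

S = 315.72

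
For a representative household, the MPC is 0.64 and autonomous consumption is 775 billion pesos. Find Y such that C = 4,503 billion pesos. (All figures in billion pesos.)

775 + 0.64Y = 4503
0.64Y = 3728, so Y = 3728/0.64 = 5825

Y = 5825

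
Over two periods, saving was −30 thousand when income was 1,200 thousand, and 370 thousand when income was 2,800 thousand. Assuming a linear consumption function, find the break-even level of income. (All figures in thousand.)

Y = 1320

MPS = ΔS/ΔY = (370 − (-30))/(2800 − 1200) = 400/1600 = 0.25
MPC = 1 − MPS = 0.75
From S(1200) = -30: −a + 0.25(1200) = -30, so a = 300 − (-30) = 330
Break-even (S = 0): Y = a/MPS = 330/0.25 = 1320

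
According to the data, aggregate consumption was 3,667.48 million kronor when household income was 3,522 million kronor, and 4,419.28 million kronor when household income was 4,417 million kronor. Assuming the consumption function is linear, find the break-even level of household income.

Y = 4431.25

MPC = (4419.28 − 3667.48)/(4417 − 3522) = 751.8/895 = 0.84
a = 3667.48 − 0.84(3522) = 3667.48 − 2958.48 = 709
Break-even: Y = a/(1−MPC) = 709/0.16 = 4431.25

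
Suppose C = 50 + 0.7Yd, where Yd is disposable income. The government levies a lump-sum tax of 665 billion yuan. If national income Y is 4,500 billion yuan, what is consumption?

C = 2734.5

Yd = Y − T = 4500 − 665 = 3835
C = 50 + 0.7(3835) = 50 + 2684.5 = 2734.5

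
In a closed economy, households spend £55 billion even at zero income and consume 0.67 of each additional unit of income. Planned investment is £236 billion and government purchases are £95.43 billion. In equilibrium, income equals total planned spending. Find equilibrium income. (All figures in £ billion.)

Y = 1171

Y = C + I + G = 55 + 0.67Y + 236 + 95.43
Y − 0.67Y = 386.43
0.33Y = 386.43, so Y = 386.43/0.33 = 1171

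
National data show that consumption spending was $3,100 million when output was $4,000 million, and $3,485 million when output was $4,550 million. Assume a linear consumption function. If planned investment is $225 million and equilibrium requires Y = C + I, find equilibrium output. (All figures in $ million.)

MPC = (3485 − 3100)/(4550 − 4000) = 385/550 = 0.7
a = 3100 − 0.7(4000) = 300
Equilibrium: Y = 300 + 0.7Y + 225
0.3Y = 525, so Y = 525/0.3 = 1750

Y = 1750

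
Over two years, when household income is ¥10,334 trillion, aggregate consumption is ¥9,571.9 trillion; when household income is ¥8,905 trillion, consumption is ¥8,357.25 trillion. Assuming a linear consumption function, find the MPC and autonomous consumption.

MPC = 0.85; a = 788

MPC = ΔC/ΔY = (9571.9 − 8357.25)/(10334 − 8905) = 1214.65/1429 = 0.85
a = C − MPC·Y = 8357.25 − 0.85(8905) = 8357.25 − 7569.25 = 788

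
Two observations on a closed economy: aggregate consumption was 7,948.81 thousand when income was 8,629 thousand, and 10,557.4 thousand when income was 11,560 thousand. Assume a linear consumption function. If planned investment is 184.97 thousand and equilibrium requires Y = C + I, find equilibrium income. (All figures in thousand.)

Y = 4127

MPC = (10557.4 − 7948.81)/(11560 − 8629) = 2608.59/2931 = 0.89
a = 7948.81 − 0.89(8629) = 269
Equilibrium: Y = 269 + 0.89Y + 184.97
0.11Y = 453.97, so Y = 453.97/0.11 = 4127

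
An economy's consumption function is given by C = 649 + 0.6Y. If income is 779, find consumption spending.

C = 1116.4

C = 649 + 0.6(779) = 649 + 467.4 = 1116.4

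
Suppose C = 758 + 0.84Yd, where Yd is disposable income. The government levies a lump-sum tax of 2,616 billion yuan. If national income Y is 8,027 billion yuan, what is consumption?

C = 5303.24

Yd = Y − T = 8027 − 2616 = 5411
C = 758 + 0.84(5411) = 758 + 4545.24 = 5303.24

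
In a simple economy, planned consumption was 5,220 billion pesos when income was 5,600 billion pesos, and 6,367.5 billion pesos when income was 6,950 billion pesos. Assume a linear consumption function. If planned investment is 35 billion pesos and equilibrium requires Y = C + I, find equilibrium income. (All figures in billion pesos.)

Y = 3300

MPC = (6367.5 − 5220)/(6950 − 5600) = 1147.5/1350 = 0.85
a = 5220 − 0.85(5600) = 460
Equilibrium: Y = 460 + 0.85Y + 35
0.15Y = 495, so Y = 495/0.15 = 3300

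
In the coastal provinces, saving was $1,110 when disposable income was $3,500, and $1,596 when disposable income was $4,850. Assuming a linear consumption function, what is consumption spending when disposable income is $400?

MPS = ΔS/ΔY = (1596 − 1110)/(4850 − 3500) = 486/1350 = 0.36
MPC = 1 − MPS = 0.64
Autonomous saving = 1110 − 0.36(3500) = -150, so a = 150
C = 150 + 0.64(400) = 150 + 256 = 406

C = 406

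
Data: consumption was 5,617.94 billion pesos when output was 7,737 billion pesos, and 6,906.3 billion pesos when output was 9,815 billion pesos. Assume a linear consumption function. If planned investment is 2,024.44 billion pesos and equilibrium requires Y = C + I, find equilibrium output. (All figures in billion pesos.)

Y = 7488

MPC = (6906.3 − 5617.94)/(9815 − 7737) = 1288.36/2078 = 0.62
a = 5617.94 − 0.62(7737) = 821
Equilibrium: Y = 821 + 0.62Y + 2024.44
0.38Y = 2845.44, so Y = 2845.44/0.38 = 7488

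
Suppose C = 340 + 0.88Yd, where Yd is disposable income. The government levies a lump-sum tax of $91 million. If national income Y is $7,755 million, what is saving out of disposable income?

S = 579.68

Yd = Y − T = 7755 − 91 = 7664
C = 340 + 0.88(7664) = 340 + 6744.32 = 7084.32
S = Yd − C = 7664 − 7084.32 = 579.68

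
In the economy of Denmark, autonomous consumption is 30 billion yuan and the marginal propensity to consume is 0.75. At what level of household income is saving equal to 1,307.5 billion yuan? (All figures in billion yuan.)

S = Y − C = -30 + 0.25Y
-30 + 0.25Y = 1307.5, so 0.25Y = 1337.5 and Y = 5350

Y = 5350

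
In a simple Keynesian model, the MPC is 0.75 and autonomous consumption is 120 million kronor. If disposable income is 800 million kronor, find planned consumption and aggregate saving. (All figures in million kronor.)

C = 120 + 0.75(800) = 120 + 600 = 720
S = Y − C = 800 − 720 = 80

C = 720; S = 80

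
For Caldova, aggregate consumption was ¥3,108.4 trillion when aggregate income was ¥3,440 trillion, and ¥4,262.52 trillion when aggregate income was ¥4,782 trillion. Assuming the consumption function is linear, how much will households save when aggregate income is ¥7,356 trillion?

S = 879.84

MPC = (4262.52 − 3108.4)/(4782 − 3440) = 1154.12/1342 = 0.86
a = 3108.4 − 0.86(3440) = 3108.4 − 2958.4 = 150
C = 150 + 0.86(7356) = 6476.16
S = 7356 − 6476.16 = 879.84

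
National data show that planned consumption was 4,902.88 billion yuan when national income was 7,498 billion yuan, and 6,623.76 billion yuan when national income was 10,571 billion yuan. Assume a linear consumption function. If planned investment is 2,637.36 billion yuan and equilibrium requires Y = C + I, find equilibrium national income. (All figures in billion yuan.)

MPC = (6623.76 − 4902.88)/(10571 − 7498) = 1720.88/3073 = 0.56
a = 4902.88 − 0.56(7498) = 704
Equilibrium: Y = 704 + 0.56Y + 2637.36
0.44Y = 3341.36, so Y = 3341.36/0.44 = 7594

Y = 7594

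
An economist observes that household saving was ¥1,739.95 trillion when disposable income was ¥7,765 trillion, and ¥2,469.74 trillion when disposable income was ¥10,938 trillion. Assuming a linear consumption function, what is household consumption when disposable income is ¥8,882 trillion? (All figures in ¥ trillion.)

C = 6885.14

MPS = ΔS/ΔY = (2469.74 − 1739.95)/(10938 − 7765) = 729.79/3173 = 0.23
MPC = 1 − MPS = 0.77
Autonomous saving = 1739.95 − 0.23(7765) = -46, so a = 46
C = 46 + 0.77(8882) = 46 + 6839.14 = 6885.14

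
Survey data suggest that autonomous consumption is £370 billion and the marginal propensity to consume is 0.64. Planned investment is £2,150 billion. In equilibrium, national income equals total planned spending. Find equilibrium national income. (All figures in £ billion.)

Y = 7000

Y = C + I = 370 + 0.64Y + 2150
Y − 0.64Y = 2520
0.36Y = 2520, so Y = 2520/0.36 = 7000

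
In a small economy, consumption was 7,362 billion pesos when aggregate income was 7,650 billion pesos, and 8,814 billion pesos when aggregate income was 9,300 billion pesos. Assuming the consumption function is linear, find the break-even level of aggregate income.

Y = 5250

MPC = (8814 − 7362)/(9300 − 7650) = 1452/1650 = 0.88
a = 7362 − 0.88(7650) = 7362 − 6732 = 630
Break-even: Y = a/(1−MPC) = 630/0.12 = 5250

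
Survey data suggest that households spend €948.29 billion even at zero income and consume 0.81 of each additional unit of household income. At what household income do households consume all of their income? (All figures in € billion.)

Y = 4991

At break-even, C = Y: 948.29 + 0.81Y = Y
0.19Y = 948.29, so Y = 948.29/0.19 = 4991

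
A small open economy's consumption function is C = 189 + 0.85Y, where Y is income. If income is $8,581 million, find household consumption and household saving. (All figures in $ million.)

C = 7482.85; S = 1098.15

C = 189 + 0.85(8581) = 189 + 7293.85 = 7482.85
S = Y − C = 8581 − 7482.85 = 1098.15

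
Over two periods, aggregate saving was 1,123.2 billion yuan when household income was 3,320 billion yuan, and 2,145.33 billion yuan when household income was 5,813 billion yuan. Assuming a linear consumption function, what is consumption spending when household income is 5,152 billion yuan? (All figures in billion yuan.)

C = 3277.68

MPS = ΔS/ΔY = (2145.33 − 1123.2)/(5813 − 3320) = 1022.13/2493 = 0.41
MPC = 1 − MPS = 0.59
Autonomous saving = 1123.2 − 0.41(3320) = -238, so a = 238
C = 238 + 0.59(5152) = 238 + 3039.68 = 3277.68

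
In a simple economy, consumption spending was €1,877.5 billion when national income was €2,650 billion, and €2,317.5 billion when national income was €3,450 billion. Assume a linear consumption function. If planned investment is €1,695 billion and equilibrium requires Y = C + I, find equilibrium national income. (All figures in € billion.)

MPC = (2317.5 − 1877.5)/(3450 − 2650) = 440/800 = 0.55
a = 1877.5 − 0.55(2650) = 420
Equilibrium: Y = 420 + 0.55Y + 1695
0.45Y = 2115, so Y = 2115/0.45 = 4700

Y = 4700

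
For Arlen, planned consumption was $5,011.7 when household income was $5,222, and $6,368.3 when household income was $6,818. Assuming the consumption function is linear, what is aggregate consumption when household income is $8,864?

MPC = (6368.3 − 5011.7)/(6818 − 5222) = 1356.6/1596 = 0.85
a = 5011.7 − 0.85(5222) = 5011.7 − 4438.7 = 573
C = 573 + 0.85(8864) = 573 + 7534.4 = 8107.4

C = 8107.4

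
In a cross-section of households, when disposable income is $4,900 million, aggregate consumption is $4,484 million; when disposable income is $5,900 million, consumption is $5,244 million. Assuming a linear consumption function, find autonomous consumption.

MPC = ΔC/ΔY = (5244 − 4484)/(5900 − 4900) = 760/1000 = 0.76
a = C − MPC·Y = 4484 − 0.76(4900) = 4484 − 3724 = 760

a = 760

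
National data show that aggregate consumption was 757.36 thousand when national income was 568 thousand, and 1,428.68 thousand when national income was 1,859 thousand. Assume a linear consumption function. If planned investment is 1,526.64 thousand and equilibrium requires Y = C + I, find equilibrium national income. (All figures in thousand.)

Y = 4143

MPC = (1428.68 − 757.36)/(1859 − 568) = 671.32/1291 = 0.52
a = 757.36 − 0.52(568) = 462
Equilibrium: Y = 462 + 0.52Y + 1526.64
0.48Y = 1988.64, so Y = 1988.64/0.48 = 4143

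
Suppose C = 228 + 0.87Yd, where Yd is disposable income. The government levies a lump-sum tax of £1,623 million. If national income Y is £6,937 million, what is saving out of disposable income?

S = 462.82

Yd = Y − T = 6937 − 1623 = 5314
C = 228 + 0.87(5314) = 228 + 4623.18 = 4851.18
S = Yd − C = 5314 − 4851.18 = 462.82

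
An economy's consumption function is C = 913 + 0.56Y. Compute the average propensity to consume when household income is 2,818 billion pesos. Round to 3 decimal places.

C = 913 + 0.56(2818) = 2491.08
APC = C/Y = 2491.08/2818 = 0.884

APC = 0.884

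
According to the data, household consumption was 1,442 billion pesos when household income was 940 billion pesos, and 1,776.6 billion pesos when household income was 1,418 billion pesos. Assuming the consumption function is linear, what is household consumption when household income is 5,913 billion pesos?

C = 4923.1

MPC = (1776.6 − 1442)/(1418 − 940) = 334.6/478 = 0.7
a = 1442 − 0.7(940) = 1442 − 658 = 784
C = 784 + 0.7(5913) = 784 + 4139.1 = 4923.1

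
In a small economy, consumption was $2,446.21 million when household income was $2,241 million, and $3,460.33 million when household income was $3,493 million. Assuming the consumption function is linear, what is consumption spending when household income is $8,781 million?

C = 7743.61

MPC = (3460.33 − 2446.21)/(3493 − 2241) = 1014.12/1252 = 0.81
a = 2446.21 − 0.81(2241) = 2446.21 − 1815.21 = 631
C = 631 + 0.81(8781) = 631 + 7112.61 = 7743.61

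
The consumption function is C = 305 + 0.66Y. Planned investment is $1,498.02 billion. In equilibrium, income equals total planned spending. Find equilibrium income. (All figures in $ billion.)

Y = 5303

Y = C + I = 305 + 0.66Y + 1498.02
Y − 0.66Y = 1803.02
0.34Y = 1803.02, so Y = 1803.02/0.34 = 5303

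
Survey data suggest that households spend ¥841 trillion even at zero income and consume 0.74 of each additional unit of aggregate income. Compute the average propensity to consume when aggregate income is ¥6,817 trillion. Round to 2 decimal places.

C = 841 + 0.74(6817) = 5885.58
APC = C/Y = 5885.58/6817 = 0.86

APC = 0.86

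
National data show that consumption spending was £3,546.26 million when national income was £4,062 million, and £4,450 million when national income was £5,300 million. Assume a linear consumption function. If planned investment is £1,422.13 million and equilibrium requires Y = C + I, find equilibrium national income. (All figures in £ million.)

Y = 7419

MPC = (4450 − 3546.26)/(5300 − 4062) = 903.74/1238 = 0.73
a = 3546.26 − 0.73(4062) = 581
Equilibrium: Y = 581 + 0.73Y + 1422.13
0.27Y = 2003.13, so Y = 2003.13/0.27 = 7419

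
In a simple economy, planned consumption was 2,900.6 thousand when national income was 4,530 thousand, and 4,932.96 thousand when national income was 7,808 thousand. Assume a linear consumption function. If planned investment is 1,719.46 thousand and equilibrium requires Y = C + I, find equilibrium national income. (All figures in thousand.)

MPC = (4932.96 − 2900.6)/(7808 − 4530) = 2032.36/3278 = 0.62
a = 2900.6 − 0.62(4530) = 92
Equilibrium: Y = 92 + 0.62Y + 1719.46
0.38Y = 1811.46, so Y = 1811.46/0.38 = 4767

Y = 4767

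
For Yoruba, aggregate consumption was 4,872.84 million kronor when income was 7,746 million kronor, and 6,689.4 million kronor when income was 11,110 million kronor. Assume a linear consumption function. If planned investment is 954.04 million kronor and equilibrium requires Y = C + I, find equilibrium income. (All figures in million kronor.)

Y = 3574

MPC = (6689.4 − 4872.84)/(11110 − 7746) = 1816.56/3364 = 0.54
a = 4872.84 − 0.54(7746) = 690
Equilibrium: Y = 690 + 0.54Y + 954.04
0.46Y = 1644.04, so Y = 1644.04/0.46 = 3574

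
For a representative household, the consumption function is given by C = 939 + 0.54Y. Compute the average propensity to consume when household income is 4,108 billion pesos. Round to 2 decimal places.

APC = 0.77

C = 939 + 0.54(4108) = 3157.32
APC = C/Y = 3157.32/4108 = 0.77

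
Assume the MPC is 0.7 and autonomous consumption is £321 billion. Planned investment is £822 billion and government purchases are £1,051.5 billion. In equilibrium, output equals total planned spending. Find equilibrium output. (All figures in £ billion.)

Y = C + I + G = 321 + 0.7Y + 822 + 1051.5
Y − 0.7Y = 2194.5
0.3Y = 2194.5, so Y = 2194.5/0.3 = 7315

Y = 7315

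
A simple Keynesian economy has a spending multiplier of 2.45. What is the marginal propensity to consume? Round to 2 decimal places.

k = 1/(1 − MPC), so 1 − MPC = 1/k = 1/2.45 = 0.4082
MPC = 1 − 0.4082 = 0.59

MPC = 0.59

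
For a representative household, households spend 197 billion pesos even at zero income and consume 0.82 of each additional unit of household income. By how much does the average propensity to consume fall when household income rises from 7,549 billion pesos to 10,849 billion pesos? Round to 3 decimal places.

ΔAPC = 0.008

At Y = 7549: C = 197 + 0.82(7549) = 6387.18, APC = 6387.18/7549 = 0.8461
At Y = 10849: C = 9093.18, APC = 9093.18/10849 = 0.8382
Fall in APC = 0.8461 − 0.8382 = 0.0079 ≈ 0.008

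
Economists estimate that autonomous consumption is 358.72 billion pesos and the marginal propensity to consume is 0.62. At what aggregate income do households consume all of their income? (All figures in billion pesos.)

Y = 944

At break-even, C = Y: 358.72 + 0.62Y = Y
0.38Y = 358.72, so Y = 358.72/0.38 = 944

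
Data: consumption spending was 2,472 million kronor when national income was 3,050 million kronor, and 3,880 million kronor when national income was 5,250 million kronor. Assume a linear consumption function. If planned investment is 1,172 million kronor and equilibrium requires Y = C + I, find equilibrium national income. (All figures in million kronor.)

Y = 4700

MPC = (3880 − 2472)/(5250 − 3050) = 1408/2200 = 0.64
a = 2472 − 0.64(3050) = 520
Equilibrium: Y = 520 + 0.64Y + 1172
0.36Y = 1692, so Y = 1692/0.36 = 4700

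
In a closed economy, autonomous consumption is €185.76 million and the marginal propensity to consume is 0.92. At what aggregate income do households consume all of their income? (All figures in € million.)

At break-even, C = Y: 185.76 + 0.92Y = Y
0.08Y = 185.76, so Y = 185.76/0.08 = 2322

Y = 2322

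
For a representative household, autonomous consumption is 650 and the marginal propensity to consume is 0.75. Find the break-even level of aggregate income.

At break-even, C = Y: 650 + 0.75Y = Y
0.25Y = 650, so Y = 650/0.25 = 2600

Y = 2600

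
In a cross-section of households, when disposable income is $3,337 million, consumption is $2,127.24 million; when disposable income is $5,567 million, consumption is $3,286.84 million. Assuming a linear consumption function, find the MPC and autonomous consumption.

MPC = 0.52; a = 392

MPC = ΔC/ΔY = (3286.84 − 2127.24)/(5567 − 3337) = 1159.6/2230 = 0.52
a = C − MPC·Y = 2127.24 − 0.52(3337) = 2127.24 − 1735.24 = 392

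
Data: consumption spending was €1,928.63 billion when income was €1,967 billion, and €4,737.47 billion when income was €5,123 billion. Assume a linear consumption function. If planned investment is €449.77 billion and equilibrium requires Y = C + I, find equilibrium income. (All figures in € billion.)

MPC = (4737.47 − 1928.63)/(5123 − 1967) = 2808.84/3156 = 0.89
a = 1928.63 − 0.89(1967) = 178
Equilibrium: Y = 178 + 0.89Y + 449.77
0.11Y = 627.77, so Y = 627.77/0.11 = 5707

Y = 5707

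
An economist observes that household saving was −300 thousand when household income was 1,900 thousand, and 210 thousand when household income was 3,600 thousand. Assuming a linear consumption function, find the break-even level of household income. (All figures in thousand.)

Y = 2900

MPS = ΔS/ΔY = (210 − (-300))/(3600 − 1900) = 510/1700 = 0.3
MPC = 1 − MPS = 0.7
From S(1900) = -300: −a + 0.3(1900) = -300, so a = 570 − (-300) = 870
Break-even (S = 0): Y = a/MPS = 870/0.3 = 2900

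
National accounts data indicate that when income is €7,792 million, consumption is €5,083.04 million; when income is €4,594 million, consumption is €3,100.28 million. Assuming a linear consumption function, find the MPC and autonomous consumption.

MPC = 0.62; a = 252

MPC = ΔC/ΔY = (5083.04 − 3100.28)/(7792 − 4594) = 1982.76/3198 = 0.62
a = C − MPC·Y = 3100.28 − 0.62(4594) = 3100.28 − 2848.28 = 252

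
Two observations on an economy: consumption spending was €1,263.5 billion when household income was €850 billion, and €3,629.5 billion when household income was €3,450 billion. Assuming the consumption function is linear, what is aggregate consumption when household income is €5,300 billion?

MPC = (3629.5 − 1263.5)/(3450 − 850) = 2366/2600 = 0.91
a = 1263.5 − 0.91(850) = 1263.5 − 773.5 = 490
C = 490 + 0.91(5300) = 490 + 4823 = 5313

C = 5313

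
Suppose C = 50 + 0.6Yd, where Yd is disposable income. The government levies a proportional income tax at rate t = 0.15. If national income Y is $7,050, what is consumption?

Yd = (1 − 0.15)(7050) = 0.85(7050) = 5992.5
C = 50 + 0.6(5992.5) = 50 + 3595.5 = 3645.5

C = 3645.5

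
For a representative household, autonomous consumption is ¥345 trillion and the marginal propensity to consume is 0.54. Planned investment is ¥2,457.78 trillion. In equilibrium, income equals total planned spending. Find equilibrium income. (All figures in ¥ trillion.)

Y = 6093

Y = C + I = 345 + 0.54Y + 2457.78
Y − 0.54Y = 2802.78
0.46Y = 2802.78, so Y = 2802.78/0.46 = 6093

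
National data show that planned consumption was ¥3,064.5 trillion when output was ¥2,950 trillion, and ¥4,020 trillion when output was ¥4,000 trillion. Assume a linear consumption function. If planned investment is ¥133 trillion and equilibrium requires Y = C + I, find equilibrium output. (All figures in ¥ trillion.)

Y = 5700

MPC = (4020 − 3064.5)/(4000 − 2950) = 955.5/1050 = 0.91
a = 3064.5 − 0.91(2950) = 380
Equilibrium: Y = 380 + 0.91Y + 133
0.09Y = 513, so Y = 513/0.09 = 5700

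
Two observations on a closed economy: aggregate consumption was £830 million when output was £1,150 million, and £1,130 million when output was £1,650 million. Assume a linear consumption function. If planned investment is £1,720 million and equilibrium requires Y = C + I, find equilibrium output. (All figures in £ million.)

MPC = (1130 − 830)/(1650 − 1150) = 300/500 = 0.6
a = 830 − 0.6(1150) = 140
Equilibrium: Y = 140 + 0.6Y + 1720
0.4Y = 1860, so Y = 1860/0.4 = 4650

Y = 4650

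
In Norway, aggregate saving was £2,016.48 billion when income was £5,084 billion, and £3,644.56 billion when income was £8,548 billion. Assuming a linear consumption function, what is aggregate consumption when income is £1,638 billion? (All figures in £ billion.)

MPS = ΔS/ΔY = (3644.56 − 2016.48)/(8548 − 5084) = 1628.08/3464 = 0.47
MPC = 1 − MPS = 0.53
Autonomous saving = 2016.48 − 0.47(5084) = -373, so a = 373
C = 373 + 0.53(1638) = 373 + 868.14 = 1241.14

C = 1241.14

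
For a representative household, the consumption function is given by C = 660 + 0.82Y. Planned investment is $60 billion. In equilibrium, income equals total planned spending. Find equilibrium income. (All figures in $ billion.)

Y = 4000

Y = C + I = 660 + 0.82Y + 60
Y − 0.82Y = 720
0.18Y = 720, so Y = 720/0.18 = 4000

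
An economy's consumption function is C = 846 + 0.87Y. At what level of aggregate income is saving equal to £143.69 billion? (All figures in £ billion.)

Y = 7613

S = Y − C = -846 + 0.13Y
-846 + 0.13Y = 143.69, so 0.13Y = 989.69 and Y = 7613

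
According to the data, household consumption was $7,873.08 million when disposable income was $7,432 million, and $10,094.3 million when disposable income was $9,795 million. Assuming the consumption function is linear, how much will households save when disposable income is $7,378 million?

S = -444.32

MPC = (10094.3 − 7873.08)/(9795 − 7432) = 2221.22/2363 = 0.94
a = 7873.08 − 0.94(7432) = 7873.08 − 6986.08 = 887
C = 887 + 0.94(7378) = 7822.32
S = 7378 − 7822.32 = -444.32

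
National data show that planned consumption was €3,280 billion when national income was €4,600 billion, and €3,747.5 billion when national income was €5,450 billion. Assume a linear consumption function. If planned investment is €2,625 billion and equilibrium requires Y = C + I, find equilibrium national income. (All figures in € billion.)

MPC = (3747.5 − 3280)/(5450 − 4600) = 467.5/850 = 0.55
a = 3280 − 0.55(4600) = 750
Equilibrium: Y = 750 + 0.55Y + 2625
0.45Y = 3375, so Y = 3375/0.45 = 7500

Y = 7500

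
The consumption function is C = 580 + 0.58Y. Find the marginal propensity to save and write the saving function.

MPS = 0.42; S = -580 + 0.42Y

MPS = 1 − MPC = 1 − 0.58 = 0.42
S = Y − C = -580 + 0.42Y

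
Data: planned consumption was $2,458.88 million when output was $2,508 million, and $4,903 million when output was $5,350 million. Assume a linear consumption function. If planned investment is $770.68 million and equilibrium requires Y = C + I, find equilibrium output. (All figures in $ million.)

Y = 7662

MPC = (4903 − 2458.88)/(5350 − 2508) = 2444.12/2842 = 0.86
a = 2458.88 − 0.86(2508) = 302
Equilibrium: Y = 302 + 0.86Y + 770.68
0.14Y = 1072.68, so Y = 1072.68/0.14 = 7662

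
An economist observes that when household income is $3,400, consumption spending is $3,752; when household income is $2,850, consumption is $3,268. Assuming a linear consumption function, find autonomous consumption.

a = 760

MPC = ΔC/ΔY = (3752 − 3268)/(3400 − 2850) = 484/550 = 0.88
a = C − MPC·Y = 3268 − 0.88(2850) = 3268 − 2508 = 760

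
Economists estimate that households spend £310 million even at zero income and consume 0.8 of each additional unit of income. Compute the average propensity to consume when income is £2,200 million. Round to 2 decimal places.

C = 310 + 0.8(2200) = 2070
APC = C/Y = 2070/2200 = 0.94

APC = 0.94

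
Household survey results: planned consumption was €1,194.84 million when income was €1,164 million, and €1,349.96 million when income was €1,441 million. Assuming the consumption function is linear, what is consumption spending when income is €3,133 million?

C = 2297.48

MPC = (1349.96 − 1194.84)/(1441 − 1164) = 155.12/277 = 0.56
a = 1194.84 − 0.56(1164) = 1194.84 − 651.84 = 543
C = 543 + 0.56(3133) = 543 + 1754.48 = 2297.48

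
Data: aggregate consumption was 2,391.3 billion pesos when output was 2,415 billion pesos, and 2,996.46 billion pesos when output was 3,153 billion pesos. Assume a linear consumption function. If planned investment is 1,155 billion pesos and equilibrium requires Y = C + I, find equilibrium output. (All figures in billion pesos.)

MPC = (2996.46 − 2391.3)/(3153 − 2415) = 605.16/738 = 0.82
a = 2391.3 − 0.82(2415) = 411
Equilibrium: Y = 411 + 0.82Y + 1155
0.18Y = 1566, so Y = 1566/0.18 = 8700

Y = 8700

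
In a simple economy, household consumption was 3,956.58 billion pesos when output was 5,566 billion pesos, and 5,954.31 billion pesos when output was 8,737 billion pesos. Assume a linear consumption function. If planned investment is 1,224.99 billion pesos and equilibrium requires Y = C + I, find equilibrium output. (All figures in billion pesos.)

MPC = (5954.31 − 3956.58)/(8737 − 5566) = 1997.73/3171 = 0.63
a = 3956.58 − 0.63(5566) = 450
Equilibrium: Y = 450 + 0.63Y + 1224.99
0.37Y = 1674.99, so Y = 1674.99/0.37 = 4527

Y = 4527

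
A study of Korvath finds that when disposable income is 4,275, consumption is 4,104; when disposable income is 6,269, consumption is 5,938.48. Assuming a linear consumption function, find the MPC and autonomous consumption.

MPC = ΔC/ΔY = (5938.48 − 4104)/(6269 − 4275) = 1834.48/1994 = 0.92
a = C − MPC·Y = 4104 − 0.92(4275) = 4104 − 3933 = 171

MPC = 0.92; a = 171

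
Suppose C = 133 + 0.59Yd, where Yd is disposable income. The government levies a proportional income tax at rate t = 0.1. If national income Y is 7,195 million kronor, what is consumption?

Yd = (1 − 0.1)(7195) = 0.9(7195) = 6475.5
C = 133 + 0.59(6475.5) = 133 + 3820.545 = 3953.545

C = 3953.545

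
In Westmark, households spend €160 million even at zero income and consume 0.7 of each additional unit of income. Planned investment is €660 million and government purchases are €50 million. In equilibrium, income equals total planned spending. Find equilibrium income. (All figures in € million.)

Y = 2900

Y = C + I + G = 160 + 0.7Y + 660 + 50
Y − 0.7Y = 870
0.3Y = 870, so Y = 870/0.3 = 2900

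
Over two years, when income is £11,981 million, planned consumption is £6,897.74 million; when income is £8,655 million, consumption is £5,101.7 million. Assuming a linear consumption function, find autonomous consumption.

a = 428

MPC = ΔC/ΔY = (6897.74 − 5101.7)/(11981 − 8655) = 1796.04/3326 = 0.54
a = C − MPC·Y = 5101.7 − 0.54(8655) = 5101.7 − 4673.7 = 428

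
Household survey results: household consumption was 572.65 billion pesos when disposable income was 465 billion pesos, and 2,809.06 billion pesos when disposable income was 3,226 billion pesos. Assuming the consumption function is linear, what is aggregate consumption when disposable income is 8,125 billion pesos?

MPC = (2809.06 − 572.65)/(3226 − 465) = 2236.41/2761 = 0.81
a = 572.65 − 0.81(465) = 572.65 − 376.65 = 196
C = 196 + 0.81(8125) = 196 + 6581.25 = 6777.25

C = 6777.25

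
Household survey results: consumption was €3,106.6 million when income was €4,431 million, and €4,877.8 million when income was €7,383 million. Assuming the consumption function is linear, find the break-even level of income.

Y = 1120

MPC = (4877.8 − 3106.6)/(7383 − 4431) = 1771.2/2952 = 0.6
a = 3106.6 − 0.6(4431) = 3106.6 − 2658.6 = 448
Break-even: Y = a/(1−MPC) = 448/0.4 = 1120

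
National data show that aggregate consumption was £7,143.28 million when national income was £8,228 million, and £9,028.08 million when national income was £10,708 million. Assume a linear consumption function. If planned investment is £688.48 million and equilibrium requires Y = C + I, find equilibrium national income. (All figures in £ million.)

Y = 6577

MPC = (9028.08 − 7143.28)/(10708 − 8228) = 1884.8/2480 = 0.76
a = 7143.28 − 0.76(8228) = 890
Equilibrium: Y = 890 + 0.76Y + 688.48
0.24Y = 1578.48, so Y = 1578.48/0.24 = 6577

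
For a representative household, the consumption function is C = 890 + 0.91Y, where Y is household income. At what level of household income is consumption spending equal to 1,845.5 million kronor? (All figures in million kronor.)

890 + 0.91Y = 1845.5
0.91Y = 955.5, so Y = 955.5/0.91 = 1050

Y = 1050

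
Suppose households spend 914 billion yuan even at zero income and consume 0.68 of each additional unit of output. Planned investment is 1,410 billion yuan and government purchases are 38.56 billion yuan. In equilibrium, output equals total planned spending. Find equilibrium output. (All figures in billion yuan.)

Y = C + I + G = 914 + 0.68Y + 1410 + 38.56
Y − 0.68Y = 2362.56
0.32Y = 2362.56, so Y = 2362.56/0.32 = 7383

Y = 7383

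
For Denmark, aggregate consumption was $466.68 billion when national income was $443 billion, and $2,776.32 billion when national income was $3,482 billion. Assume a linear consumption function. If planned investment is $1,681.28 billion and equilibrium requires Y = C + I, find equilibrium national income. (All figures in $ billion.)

Y = 7547

MPC = (2776.32 − 466.68)/(3482 − 443) = 2309.64/3039 = 0.76
a = 466.68 − 0.76(443) = 130
Equilibrium: Y = 130 + 0.76Y + 1681.28
0.24Y = 1811.28, so Y = 1811.28/0.24 = 7547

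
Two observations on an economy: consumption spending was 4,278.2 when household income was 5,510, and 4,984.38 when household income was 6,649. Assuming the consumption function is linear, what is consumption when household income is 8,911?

C = 6386.82

MPC = (4984.38 − 4278.2)/(6649 − 5510) = 706.18/1139 = 0.62
a = 4278.2 − 0.62(5510) = 4278.2 − 3416.2 = 862
C = 862 + 0.62(8911) = 862 + 5524.82 = 6386.82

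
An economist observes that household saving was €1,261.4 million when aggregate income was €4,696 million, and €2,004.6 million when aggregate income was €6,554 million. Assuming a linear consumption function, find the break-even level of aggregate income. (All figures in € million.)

Y = 1542.5

MPS = ΔS/ΔY = (2004.6 − 1261.4)/(6554 − 4696) = 743.2/1858 = 0.4
MPC = 1 − MPS = 0.6
From S(4696) = 1261.4: −a + 0.4(4696) = 1261.4, so a = 1878.4 − 1261.4 = 617
Break-even (S = 0): Y = a/MPS = 617/0.4 = 1542.5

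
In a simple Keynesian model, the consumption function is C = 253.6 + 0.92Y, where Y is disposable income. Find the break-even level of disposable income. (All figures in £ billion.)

At break-even, C = Y: 253.6 + 0.92Y = Y
0.08Y = 253.6, so Y = 253.6/0.08 = 3170

Y = 3170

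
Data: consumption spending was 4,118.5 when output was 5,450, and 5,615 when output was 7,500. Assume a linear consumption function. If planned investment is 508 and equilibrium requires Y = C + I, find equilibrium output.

MPC = (5615 − 4118.5)/(7500 − 5450) = 1496.5/2050 = 0.73
a = 4118.5 − 0.73(5450) = 140
Equilibrium: Y = 140 + 0.73Y + 508
0.27Y = 648, so Y = 648/0.27 = 2400

Y = 2400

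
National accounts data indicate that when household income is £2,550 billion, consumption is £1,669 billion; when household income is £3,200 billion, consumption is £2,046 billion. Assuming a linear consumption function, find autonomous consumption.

MPC = ΔC/ΔY = (2046 − 1669)/(3200 − 2550) = 377/650 = 0.58
a = C − MPC·Y = 1669 − 0.58(2550) = 1669 − 1479 = 190

a = 190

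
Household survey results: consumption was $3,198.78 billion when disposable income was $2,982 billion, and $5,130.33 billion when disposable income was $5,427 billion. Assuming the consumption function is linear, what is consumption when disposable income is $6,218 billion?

MPC = (5130.33 − 3198.78)/(5427 − 2982) = 1931.55/2445 = 0.79
a = 3198.78 − 0.79(2982) = 3198.78 − 2355.78 = 843
C = 843 + 0.79(6218) = 843 + 4912.22 = 5755.22

C = 5755.22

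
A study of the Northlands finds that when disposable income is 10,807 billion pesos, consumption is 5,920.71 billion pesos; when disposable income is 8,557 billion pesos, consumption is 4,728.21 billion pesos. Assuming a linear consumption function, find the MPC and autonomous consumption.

MPC = 0.53; a = 193

MPC = ΔC/ΔY = (5920.71 − 4728.21)/(10807 − 8557) = 1192.5/2250 = 0.53
a = C − MPC·Y = 4728.21 − 0.53(8557) = 4728.21 − 4535.21 = 193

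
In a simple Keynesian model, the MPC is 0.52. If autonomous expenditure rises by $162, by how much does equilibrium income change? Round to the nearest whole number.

The multiplier is 1/(1 − MPC) = 1/0.48.
ΔY = 162/0.48 = 337.50 ≈ 338

ΔY ≈ 338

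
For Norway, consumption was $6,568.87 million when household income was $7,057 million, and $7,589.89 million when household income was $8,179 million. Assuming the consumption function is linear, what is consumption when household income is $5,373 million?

MPC = (7589.89 − 6568.87)/(8179 − 7057) = 1021.02/1122 = 0.91
a = 6568.87 − 0.91(7057) = 6568.87 − 6421.87 = 147
C = 147 + 0.91(5373) = 147 + 4889.43 = 5036.43

C = 5036.43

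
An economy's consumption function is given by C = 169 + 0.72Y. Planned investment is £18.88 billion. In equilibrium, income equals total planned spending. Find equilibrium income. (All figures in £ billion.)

Y = C + I = 169 + 0.72Y + 18.88
Y − 0.72Y = 187.88
0.28Y = 187.88, so Y = 187.88/0.28 = 671

Y = 671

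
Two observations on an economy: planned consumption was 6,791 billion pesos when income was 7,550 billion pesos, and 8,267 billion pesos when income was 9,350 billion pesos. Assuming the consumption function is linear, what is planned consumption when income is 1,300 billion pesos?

C = 1666

MPC = (8267 − 6791)/(9350 − 7550) = 1476/1800 = 0.82
a = 6791 − 0.82(7550) = 6791 − 6191 = 600
C = 600 + 0.82(1300) = 600 + 1066 = 1666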